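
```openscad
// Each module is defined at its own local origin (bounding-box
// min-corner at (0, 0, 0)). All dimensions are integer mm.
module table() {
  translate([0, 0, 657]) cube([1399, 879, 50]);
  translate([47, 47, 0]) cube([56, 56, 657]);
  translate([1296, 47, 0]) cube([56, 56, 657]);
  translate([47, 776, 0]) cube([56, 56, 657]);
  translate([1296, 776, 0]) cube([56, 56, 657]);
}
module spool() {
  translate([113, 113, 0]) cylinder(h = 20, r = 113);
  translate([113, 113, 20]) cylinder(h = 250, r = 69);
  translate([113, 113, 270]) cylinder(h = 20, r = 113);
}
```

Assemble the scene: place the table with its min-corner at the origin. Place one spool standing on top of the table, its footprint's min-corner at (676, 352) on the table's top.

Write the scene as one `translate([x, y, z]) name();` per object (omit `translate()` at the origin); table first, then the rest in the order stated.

table();
translate([676, 352, 707]) spool();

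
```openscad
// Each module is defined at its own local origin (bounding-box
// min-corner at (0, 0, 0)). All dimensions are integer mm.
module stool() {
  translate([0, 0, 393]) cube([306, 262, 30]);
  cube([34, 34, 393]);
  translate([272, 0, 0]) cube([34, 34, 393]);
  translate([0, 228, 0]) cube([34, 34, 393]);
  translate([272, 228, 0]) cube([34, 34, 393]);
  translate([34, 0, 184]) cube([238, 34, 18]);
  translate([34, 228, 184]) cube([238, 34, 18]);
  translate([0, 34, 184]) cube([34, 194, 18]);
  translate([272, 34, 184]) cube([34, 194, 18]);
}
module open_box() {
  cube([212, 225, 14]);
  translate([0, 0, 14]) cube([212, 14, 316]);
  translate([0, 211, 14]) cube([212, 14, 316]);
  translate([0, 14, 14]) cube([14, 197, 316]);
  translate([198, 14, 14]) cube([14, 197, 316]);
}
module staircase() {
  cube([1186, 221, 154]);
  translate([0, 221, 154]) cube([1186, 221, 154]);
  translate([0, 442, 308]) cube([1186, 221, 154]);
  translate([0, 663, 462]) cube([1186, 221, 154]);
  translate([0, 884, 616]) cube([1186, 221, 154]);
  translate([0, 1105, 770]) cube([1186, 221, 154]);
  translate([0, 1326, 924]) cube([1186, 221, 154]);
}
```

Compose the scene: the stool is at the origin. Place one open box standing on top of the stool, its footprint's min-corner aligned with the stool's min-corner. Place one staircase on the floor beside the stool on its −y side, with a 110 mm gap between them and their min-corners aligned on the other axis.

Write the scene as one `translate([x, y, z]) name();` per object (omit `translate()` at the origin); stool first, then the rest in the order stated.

stool();
translate([0, 0, 423]) open_box();
translate([0, -1657, 0]) staircase();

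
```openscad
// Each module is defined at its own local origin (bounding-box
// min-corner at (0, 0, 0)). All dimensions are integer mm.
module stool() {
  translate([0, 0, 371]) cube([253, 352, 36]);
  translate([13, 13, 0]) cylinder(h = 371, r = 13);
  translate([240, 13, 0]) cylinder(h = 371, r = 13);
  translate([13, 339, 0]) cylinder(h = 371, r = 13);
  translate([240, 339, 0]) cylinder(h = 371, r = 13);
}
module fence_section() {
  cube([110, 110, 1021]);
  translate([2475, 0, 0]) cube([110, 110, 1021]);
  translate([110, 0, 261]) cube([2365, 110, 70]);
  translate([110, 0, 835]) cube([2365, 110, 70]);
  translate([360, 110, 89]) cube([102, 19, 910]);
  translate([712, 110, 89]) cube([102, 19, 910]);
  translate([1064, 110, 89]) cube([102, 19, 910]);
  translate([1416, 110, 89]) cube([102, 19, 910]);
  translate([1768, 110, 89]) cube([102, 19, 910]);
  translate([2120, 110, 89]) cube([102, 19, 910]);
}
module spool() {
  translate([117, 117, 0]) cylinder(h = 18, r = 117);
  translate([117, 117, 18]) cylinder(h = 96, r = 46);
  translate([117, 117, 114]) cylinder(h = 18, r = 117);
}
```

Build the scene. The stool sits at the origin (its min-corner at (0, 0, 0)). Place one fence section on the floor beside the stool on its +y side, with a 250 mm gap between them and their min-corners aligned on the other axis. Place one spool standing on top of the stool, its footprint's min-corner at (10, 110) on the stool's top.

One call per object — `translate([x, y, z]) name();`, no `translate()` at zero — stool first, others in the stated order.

stool();
translate([0, 602, 0]) fence_section();
translate([10, 110, 407]) spool();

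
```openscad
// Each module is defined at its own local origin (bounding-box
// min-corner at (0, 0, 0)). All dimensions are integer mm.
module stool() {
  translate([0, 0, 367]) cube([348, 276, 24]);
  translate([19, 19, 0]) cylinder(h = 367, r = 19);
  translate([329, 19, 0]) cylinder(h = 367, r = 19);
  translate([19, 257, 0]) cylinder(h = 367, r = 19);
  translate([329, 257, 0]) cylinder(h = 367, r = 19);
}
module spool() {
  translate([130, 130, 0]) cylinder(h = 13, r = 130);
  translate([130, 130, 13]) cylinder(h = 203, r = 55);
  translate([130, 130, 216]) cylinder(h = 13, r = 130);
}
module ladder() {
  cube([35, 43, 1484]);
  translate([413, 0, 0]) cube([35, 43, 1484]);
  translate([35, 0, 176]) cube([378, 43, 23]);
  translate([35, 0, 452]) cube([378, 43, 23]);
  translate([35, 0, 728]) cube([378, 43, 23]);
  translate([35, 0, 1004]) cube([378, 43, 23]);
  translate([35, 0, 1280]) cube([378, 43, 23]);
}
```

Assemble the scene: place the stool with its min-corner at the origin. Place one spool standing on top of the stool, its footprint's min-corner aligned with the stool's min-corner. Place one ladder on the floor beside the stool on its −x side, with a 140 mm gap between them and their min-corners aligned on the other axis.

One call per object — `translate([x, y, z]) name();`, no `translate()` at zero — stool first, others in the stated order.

stool();
translate([0, 0, 391]) spool();
translate([-588, 0, 0]) ladder();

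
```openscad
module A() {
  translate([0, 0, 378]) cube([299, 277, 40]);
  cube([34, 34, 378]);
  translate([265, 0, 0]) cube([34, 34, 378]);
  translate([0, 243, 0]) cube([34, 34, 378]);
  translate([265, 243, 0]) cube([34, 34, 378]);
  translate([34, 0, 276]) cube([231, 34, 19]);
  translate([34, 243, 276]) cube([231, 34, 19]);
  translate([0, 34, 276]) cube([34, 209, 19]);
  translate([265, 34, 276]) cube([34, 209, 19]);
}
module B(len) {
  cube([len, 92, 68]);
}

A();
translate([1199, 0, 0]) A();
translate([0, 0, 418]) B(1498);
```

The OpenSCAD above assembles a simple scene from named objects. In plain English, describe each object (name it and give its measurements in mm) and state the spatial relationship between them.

A is a simple wooden stool: a rectangular seat 299 mm (x) by 277 mm (y), 40 mm thick, top face at z = 418 mm, on four square legs, each 34×34 mm in cross-section. The legs rest on z = 0, each flush with a corner of the seat. Four stretchers, 34 mm wide and 19 mm tall, connect adjacent legs with their undersides at z = 276 mm, each running between the inner faces of the legs it joins and aligned with the legs' outer faces on the other axis.

B is a rectangular beam 1498 mm long (x), 92 mm deep (y), 68 mm thick (z).

The beam spans the tops of two stools placed 900 mm apart, resting at z = 418 mm.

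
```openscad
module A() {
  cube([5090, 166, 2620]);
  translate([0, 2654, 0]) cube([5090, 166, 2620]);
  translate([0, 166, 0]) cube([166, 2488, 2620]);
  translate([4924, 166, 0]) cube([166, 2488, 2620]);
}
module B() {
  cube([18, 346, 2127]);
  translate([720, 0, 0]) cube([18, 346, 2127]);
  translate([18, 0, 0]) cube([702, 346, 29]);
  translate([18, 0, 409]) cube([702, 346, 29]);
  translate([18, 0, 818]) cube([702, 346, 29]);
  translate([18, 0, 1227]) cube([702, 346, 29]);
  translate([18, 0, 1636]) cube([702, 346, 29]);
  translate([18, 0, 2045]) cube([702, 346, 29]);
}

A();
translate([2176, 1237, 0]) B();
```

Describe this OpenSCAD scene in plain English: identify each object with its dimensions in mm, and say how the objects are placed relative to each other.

A is the wall frame of a small rectangular building: four walls, each 2620 mm tall and 166 mm thick, enclosing a footprint 5090 mm (x) by 2820 mm (y) outside-to-outside, with no floor or roof. The front and back walls (the −y and +y sides) span the full width; the two side walls fit between them.

B is an open bookshelf. Two side panels, each 18 mm thick, 346 mm deep and 2127 mm tall, stand 738 mm apart (outside-to-outside). Between them sit 6 shelves, each 29 mm thick and 346 mm deep, spanning the full gap between the sides. The bottom shelf rests on the floor (its underside at z = 0) and the clear gap between one shelf's top and the next shelf's underside is 380 mm.

The bookshelf sits inside the house frame, centred.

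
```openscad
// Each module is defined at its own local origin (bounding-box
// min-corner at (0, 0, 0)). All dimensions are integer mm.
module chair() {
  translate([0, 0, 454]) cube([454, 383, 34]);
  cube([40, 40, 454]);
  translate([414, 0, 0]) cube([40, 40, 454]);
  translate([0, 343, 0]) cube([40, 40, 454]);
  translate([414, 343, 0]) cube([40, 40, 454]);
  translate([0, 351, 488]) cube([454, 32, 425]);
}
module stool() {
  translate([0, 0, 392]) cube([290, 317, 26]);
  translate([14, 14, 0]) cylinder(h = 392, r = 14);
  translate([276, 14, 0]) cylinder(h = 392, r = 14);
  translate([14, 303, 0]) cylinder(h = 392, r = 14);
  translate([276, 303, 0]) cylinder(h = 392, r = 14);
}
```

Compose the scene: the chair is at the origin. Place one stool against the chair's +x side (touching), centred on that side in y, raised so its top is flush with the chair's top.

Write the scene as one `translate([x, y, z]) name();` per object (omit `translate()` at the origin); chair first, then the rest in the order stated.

chair();
translate([454, 33, 495]) stool();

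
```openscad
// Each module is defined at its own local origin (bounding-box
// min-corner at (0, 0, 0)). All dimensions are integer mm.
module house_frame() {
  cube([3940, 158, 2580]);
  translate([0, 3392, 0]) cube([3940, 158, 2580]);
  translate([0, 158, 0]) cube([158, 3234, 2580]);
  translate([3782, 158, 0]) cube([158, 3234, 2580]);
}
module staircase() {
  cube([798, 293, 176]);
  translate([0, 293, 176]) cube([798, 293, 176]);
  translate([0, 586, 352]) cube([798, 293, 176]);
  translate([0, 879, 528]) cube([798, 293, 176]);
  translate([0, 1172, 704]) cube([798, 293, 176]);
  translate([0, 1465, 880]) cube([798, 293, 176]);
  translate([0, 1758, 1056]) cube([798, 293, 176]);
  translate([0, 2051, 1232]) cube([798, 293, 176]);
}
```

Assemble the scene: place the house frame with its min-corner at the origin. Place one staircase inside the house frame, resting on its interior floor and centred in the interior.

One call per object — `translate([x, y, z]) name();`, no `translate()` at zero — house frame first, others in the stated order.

house_frame();
translate([1571, 603, 0]) staircase();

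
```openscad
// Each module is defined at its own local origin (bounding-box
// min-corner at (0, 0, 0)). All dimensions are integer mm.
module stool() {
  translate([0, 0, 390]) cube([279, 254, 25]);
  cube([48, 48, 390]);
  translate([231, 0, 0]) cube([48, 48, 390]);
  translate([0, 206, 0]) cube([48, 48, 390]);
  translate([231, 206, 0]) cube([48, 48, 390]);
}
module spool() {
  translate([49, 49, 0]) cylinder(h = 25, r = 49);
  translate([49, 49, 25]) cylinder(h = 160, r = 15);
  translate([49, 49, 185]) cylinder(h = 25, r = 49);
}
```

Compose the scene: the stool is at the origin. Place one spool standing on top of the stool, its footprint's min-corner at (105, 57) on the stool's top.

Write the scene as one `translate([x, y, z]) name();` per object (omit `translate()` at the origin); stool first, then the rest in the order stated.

stool();
translate([105, 57, 415]) spool();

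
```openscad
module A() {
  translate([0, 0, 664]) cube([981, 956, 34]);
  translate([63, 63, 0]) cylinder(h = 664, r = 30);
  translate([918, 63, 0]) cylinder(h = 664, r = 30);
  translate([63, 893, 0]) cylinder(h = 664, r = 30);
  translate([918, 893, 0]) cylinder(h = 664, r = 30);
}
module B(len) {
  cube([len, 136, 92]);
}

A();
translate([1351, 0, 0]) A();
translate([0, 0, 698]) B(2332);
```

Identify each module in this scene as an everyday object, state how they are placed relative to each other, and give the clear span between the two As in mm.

A is a table. B is a beam. A beam spans the tops of two tables. The clear span between the two tables is 370 mm.

Second table starts at x = 1351; first ends at x = 981; clear span = 1351 − 981 = 370 mm.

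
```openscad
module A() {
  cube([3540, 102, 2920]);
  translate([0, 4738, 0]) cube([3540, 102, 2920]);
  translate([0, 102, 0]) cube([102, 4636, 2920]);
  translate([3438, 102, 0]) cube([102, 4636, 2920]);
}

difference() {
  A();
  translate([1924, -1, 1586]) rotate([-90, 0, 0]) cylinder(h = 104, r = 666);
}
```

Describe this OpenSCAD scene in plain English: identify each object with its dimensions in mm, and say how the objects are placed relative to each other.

A is the wall frame of a small rectangular building: four walls, each 2920 mm tall and 102 mm thick, enclosing a footprint 3540 mm (x) by 4840 mm (y) outside-to-outside, with no floor or roof. The front and back walls (the −y and +y sides) span the full width; the two side walls fit between them.

The house frame has a circular hole of radius 666 mm through its front wall, centred at (x = 1924, z = 1586).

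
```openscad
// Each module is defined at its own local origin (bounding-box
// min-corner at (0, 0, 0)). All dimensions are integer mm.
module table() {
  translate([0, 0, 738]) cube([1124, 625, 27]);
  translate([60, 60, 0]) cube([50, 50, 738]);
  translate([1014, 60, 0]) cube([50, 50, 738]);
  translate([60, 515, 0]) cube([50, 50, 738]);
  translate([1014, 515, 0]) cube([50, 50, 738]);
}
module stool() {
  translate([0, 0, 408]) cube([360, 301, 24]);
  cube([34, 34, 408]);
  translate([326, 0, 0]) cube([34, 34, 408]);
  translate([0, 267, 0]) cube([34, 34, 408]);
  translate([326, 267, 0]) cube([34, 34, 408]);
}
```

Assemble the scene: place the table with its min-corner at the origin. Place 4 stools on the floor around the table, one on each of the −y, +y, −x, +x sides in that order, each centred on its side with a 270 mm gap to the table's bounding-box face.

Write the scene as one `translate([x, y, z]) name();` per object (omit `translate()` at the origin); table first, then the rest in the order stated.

table();
translate([382, -571, 0]) stool();
translate([382, 895, 0]) stool();
translate([-630, 162, 0]) stool();
translate([1394, 162, 0]) stool();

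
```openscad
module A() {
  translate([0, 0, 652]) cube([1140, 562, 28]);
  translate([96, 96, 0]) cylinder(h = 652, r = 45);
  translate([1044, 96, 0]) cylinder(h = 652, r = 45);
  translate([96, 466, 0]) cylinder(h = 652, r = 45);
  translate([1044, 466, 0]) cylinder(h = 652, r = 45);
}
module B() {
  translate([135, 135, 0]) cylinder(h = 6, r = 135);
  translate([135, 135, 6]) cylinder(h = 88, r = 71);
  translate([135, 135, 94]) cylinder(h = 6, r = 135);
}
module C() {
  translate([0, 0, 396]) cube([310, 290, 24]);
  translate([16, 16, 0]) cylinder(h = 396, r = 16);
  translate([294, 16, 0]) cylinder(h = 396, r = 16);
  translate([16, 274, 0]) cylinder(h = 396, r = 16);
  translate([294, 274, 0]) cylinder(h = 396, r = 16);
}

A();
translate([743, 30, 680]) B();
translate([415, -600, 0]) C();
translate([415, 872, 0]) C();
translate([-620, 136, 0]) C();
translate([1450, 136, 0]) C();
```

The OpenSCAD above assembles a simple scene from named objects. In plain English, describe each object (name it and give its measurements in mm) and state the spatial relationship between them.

A is a rectangular dining table. The top is 1140×562×28 mm with its upper surface at z = 680 mm. It stands on four round legs of 90 mm diameter, each leg's bounding box inset 51 mm from the nearest pair of top edges, running from the floor to the underside of the top.

B is a spool: two coaxial disc flanges of radius 135 mm and thickness 6 mm, joined by a core cylinder of radius 71 mm and height 88 mm. The lower flange rests on z = 0 and the three cylinders share a vertical axis.

C is a simple wooden stool: a rectangular seat 310 mm (x) by 290 mm (y), 24 mm thick, top face at z = 420 mm, on four round legs, each 32 mm in diameter. The legs rest on z = 0, each leg's axis is inset half a diameter from the nearest pair of seat edges (so the leg's bounding box is flush with the corner).

The spool is on top of the table. Four stools sit around the table at the −y, +y, −x, +x sides.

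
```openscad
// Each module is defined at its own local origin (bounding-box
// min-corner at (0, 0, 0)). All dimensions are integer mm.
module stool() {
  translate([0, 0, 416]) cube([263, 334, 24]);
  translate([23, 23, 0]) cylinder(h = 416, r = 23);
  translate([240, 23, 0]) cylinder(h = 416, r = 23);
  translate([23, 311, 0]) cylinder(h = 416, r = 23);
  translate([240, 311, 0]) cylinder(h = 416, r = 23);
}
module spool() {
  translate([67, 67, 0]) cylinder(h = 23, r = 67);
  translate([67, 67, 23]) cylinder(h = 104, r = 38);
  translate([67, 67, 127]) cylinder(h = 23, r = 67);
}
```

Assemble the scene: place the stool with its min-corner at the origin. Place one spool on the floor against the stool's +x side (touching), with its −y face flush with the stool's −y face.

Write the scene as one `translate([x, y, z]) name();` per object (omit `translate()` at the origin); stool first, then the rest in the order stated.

stool();
translate([263, 0, 0]) spool();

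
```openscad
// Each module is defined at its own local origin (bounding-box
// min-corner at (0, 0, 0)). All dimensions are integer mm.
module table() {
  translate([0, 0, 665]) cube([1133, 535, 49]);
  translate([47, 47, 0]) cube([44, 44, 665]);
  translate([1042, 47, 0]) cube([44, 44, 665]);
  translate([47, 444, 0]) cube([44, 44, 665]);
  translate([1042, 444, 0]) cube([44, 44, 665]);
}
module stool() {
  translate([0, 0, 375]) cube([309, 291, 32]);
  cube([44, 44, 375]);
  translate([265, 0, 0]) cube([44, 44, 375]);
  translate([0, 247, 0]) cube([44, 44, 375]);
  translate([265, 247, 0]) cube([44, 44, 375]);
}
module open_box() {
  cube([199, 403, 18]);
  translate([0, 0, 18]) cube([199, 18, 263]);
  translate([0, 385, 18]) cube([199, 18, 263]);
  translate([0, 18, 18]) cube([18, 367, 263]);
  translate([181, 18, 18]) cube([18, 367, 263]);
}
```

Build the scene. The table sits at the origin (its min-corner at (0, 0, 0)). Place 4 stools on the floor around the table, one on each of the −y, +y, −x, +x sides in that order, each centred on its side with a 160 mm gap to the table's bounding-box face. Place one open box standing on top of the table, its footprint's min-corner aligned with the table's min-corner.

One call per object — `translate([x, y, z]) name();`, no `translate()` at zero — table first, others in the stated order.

table();
translate([412, -451, 0]) stool();
translate([412, 695, 0]) stool();
translate([-469, 122, 0]) stool();
translate([1293, 122, 0]) stool();
translate([0, 0, 714]) open_box();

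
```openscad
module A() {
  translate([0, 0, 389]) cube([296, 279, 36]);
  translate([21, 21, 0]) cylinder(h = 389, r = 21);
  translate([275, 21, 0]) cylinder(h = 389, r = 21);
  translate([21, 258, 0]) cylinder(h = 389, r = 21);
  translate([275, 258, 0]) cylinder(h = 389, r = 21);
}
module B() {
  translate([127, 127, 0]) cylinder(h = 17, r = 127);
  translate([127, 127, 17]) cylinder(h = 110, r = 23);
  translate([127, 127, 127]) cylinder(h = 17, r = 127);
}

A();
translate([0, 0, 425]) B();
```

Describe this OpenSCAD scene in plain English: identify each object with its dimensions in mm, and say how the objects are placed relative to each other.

A is a simple wooden stool: a rectangular seat 296 mm (x) by 279 mm (y), 36 mm thick, top face at z = 425 mm, on four round legs, each 42 mm in diameter. The legs rest on z = 0, each leg's axis is inset half a diameter from the nearest pair of seat edges (so the leg's bounding box is flush with the corner).

B is a spool: two coaxial disc flanges of radius 127 mm and thickness 17 mm, joined by a core cylinder of radius 23 mm and height 110 mm. The lower flange rests on z = 0 and the three cylinders share a vertical axis.

The spool is on top of the stool.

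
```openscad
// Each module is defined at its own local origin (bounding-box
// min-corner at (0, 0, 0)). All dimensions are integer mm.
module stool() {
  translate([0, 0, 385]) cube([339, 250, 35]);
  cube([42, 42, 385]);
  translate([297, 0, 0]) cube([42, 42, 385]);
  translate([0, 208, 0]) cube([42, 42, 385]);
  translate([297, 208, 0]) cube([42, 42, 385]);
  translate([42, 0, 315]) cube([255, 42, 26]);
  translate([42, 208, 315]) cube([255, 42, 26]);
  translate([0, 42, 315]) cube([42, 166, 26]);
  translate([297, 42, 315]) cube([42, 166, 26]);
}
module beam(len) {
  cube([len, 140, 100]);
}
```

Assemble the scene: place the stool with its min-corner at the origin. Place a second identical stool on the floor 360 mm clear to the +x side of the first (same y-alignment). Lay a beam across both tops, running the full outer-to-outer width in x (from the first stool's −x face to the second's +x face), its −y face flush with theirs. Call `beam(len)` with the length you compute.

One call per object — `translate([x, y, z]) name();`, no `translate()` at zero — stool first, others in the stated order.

stool();
translate([699, 0, 0]) stool();
translate([0, 0, 420]) beam(1038);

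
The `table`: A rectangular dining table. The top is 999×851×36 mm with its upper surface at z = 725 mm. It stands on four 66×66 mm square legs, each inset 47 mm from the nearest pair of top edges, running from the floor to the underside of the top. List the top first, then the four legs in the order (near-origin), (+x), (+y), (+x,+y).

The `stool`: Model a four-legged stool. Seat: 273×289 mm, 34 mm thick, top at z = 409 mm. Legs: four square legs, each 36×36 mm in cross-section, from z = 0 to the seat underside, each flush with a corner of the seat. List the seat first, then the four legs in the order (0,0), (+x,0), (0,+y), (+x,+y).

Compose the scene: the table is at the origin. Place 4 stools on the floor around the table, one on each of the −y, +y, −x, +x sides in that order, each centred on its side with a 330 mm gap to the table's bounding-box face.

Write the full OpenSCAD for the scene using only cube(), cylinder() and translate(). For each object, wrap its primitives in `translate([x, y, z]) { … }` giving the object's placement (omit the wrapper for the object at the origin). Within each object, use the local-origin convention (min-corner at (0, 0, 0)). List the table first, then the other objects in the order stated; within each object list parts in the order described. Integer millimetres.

translate([0, 0, 689]) cube([999, 851, 36]);
translate([47, 47, 0]) cube([66, 66, 689]);
translate([886, 47, 0]) cube([66, 66, 689]);
translate([47, 738, 0]) cube([66, 66, 689]);
translate([886, 738, 0]) cube([66, 66, 689]);
translate([363, -619, 0]) {
  translate([0, 0, 375]) cube([273, 289, 34]);
  cube([36, 36, 375]);
  translate([237, 0, 0]) cube([36, 36, 375]);
  translate([0, 253, 0]) cube([36, 36, 375]);
  translate([237, 253, 0]) cube([36, 36, 375]);
}
translate([363, 1181, 0]) {
  translate([0, 0, 375]) cube([273, 289, 34]);
  cube([36, 36, 375]);
  translate([237, 0, 0]) cube([36, 36, 375]);
  translate([0, 253, 0]) cube([36, 36, 375]);
  translate([237, 253, 0]) cube([36, 36, 375]);
}
translate([-603, 281, 0]) {
  translate([0, 0, 375]) cube([273, 289, 34]);
  cube([36, 36, 375]);
  translate([237, 0, 0]) cube([36, 36, 375]);
  translate([0, 253, 0]) cube([36, 36, 375]);
  translate([237, 253, 0]) cube([36, 36, 375]);
}
translate([1329, 281, 0]) {
  translate([0, 0, 375]) cube([273, 289, 34]);
  cube([36, 36, 375]);
  translate([237, 0, 0]) cube([36, 36, 375]);
  translate([0, 253, 0]) cube([36, 36, 375]);
  translate([237, 253, 0]) cube([36, 36, 375]);
}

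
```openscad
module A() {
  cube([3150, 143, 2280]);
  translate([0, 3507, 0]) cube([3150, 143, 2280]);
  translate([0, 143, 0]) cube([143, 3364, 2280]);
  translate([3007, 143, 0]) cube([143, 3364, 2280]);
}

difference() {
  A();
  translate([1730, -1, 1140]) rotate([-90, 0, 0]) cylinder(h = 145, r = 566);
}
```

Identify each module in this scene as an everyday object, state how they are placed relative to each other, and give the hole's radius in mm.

A is a house frame. The house frame has a circular hole through its front wall. The hole's radius is 566 mm.

The subtracted cylinder has r = 566 mm.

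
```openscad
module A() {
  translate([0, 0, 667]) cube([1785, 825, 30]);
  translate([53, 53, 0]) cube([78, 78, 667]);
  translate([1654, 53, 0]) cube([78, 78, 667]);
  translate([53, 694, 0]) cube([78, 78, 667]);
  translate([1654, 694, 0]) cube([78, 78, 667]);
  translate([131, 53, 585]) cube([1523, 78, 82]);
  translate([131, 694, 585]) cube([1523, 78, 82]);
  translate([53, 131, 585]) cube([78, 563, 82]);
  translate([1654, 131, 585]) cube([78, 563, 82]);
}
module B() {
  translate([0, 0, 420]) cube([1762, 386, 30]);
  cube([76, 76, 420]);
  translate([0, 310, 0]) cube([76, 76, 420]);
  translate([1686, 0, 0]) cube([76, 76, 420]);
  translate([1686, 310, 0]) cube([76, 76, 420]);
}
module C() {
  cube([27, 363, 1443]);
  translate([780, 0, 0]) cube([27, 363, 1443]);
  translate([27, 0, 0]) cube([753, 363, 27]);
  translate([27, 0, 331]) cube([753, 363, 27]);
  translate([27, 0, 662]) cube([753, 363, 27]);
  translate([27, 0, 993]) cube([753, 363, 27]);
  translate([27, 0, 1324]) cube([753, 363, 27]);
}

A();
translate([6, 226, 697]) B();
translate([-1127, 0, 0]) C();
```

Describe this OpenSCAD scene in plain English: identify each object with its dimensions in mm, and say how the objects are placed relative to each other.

A is a rectangular dining table. The top is 1785×825×30 mm with its upper surface at z = 697 mm. It stands on four 78×78 mm square legs, each inset 53 mm from the nearest pair of top edges, running from the floor to the underside of the top. Four apron rails, 78 mm thick and 82 mm tall, run between adjacent legs with their top edges flush with the underside of the top and their outer faces flush with the legs' outer faces.

B is a bench: a 1762×386 mm seat slab, 30 mm thick, top at z = 450 mm, on four 76×76 mm square legs flush with the seat corners and standing on z = 0.

C is a bookshelf 807 mm wide overall, 363 mm deep and 1443 mm tall. The two sides are 27 mm thick vertical panels. 5 horizontal shelves of 27 mm thickness span between the inner faces of the sides; the lowest shelf sits on the floor and shelves are stacked with a clear vertical gap of 304 mm between each pair.

The bench is on top of the table. The bookshelf is on the floor beside the table on its −x side.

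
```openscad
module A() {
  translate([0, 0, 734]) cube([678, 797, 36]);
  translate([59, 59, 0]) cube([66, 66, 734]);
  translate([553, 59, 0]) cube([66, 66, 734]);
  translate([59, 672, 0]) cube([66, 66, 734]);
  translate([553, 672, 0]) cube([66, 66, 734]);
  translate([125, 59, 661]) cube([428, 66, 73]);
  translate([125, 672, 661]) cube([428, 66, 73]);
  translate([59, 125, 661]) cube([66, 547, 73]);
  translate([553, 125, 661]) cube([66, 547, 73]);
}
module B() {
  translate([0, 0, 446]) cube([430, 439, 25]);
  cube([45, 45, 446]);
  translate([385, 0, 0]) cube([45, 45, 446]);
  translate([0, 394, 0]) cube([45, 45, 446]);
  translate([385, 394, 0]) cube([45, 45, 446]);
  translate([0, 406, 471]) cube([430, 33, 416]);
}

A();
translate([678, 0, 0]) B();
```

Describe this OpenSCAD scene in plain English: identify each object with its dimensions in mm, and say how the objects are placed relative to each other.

A is a table with a 678×797 mm rectangular top, 36 mm thick, top surface at z = 770 mm, supported by four 66×66 mm square legs, each inset 59 mm from the nearest pair of top edges, running from the floor. Four apron rails, 66 mm thick and 73 mm tall, run between adjacent legs with their top edges flush with the underside of the top and their outer faces flush with the legs' outer faces.

B is a chair: 430×439 mm seat, 25 mm thick, top at z = 471 mm, on four 45 mm square corner legs flush with the seat edges. A 33 mm thick backrest slab spans the full seat width, extending 416 mm above the seat top, its back face flush with the seat's +y edge.

The chair is against the table's +x side, with their −y faces flush.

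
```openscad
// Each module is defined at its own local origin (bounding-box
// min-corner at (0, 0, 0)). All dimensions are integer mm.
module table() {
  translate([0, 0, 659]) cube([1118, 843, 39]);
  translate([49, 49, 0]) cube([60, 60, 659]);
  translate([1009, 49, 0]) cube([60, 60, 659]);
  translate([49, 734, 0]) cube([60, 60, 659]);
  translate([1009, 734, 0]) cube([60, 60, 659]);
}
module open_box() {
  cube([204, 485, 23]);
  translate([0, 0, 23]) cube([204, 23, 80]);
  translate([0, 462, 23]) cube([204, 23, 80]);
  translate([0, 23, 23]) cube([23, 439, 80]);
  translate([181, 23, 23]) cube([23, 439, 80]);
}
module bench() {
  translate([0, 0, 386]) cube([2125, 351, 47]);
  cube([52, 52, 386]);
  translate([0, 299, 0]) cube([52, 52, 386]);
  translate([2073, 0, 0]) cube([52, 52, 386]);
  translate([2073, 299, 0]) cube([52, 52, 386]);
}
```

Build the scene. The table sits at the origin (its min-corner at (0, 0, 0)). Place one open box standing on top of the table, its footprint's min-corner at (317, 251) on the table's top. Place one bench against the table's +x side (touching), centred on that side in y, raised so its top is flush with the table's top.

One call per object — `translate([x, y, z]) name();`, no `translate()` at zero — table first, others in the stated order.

table();
translate([317, 251, 698]) open_box();
translate([1118, 246, 265]) bench();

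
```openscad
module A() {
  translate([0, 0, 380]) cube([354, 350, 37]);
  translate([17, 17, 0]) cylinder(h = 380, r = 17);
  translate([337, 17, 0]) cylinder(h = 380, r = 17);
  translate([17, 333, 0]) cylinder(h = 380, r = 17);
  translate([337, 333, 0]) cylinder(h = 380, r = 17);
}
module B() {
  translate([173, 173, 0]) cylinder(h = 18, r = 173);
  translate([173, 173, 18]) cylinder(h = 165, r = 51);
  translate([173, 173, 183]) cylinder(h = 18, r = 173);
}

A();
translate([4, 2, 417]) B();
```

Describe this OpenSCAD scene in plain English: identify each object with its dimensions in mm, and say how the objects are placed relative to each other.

A is a four-legged stool. The seat is 354×350 mm, 37 mm thick, top at z = 417 mm. It stands on four round legs, each 34 mm in diameter, from z = 0 to the seat underside, each leg's axis is inset half a diameter from the nearest pair of seat edges (so the leg's bounding box is flush with the corner).

B is a spool: two coaxial disc flanges of radius 173 mm and thickness 18 mm, joined by a core cylinder of radius 51 mm and height 165 mm. The lower flange rests on z = 0 and the three cylinders share a vertical axis.

The spool is on top of the stool, centred.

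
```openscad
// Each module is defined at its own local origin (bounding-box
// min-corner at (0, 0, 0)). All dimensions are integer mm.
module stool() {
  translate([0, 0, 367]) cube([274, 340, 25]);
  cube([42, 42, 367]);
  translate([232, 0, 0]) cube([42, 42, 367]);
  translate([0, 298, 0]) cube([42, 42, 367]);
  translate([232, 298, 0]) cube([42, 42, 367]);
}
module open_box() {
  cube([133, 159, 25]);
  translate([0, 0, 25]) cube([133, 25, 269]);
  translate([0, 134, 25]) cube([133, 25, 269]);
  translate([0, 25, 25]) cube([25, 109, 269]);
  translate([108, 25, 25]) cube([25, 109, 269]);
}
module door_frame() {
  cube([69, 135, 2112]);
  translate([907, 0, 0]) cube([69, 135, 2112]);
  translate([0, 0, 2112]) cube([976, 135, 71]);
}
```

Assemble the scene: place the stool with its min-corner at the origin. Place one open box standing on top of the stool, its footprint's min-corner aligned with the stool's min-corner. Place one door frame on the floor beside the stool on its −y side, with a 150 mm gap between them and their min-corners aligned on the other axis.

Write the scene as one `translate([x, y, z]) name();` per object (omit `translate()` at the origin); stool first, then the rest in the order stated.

stool();
translate([0, 0, 392]) open_box();
translate([0, -285, 0]) door_frame();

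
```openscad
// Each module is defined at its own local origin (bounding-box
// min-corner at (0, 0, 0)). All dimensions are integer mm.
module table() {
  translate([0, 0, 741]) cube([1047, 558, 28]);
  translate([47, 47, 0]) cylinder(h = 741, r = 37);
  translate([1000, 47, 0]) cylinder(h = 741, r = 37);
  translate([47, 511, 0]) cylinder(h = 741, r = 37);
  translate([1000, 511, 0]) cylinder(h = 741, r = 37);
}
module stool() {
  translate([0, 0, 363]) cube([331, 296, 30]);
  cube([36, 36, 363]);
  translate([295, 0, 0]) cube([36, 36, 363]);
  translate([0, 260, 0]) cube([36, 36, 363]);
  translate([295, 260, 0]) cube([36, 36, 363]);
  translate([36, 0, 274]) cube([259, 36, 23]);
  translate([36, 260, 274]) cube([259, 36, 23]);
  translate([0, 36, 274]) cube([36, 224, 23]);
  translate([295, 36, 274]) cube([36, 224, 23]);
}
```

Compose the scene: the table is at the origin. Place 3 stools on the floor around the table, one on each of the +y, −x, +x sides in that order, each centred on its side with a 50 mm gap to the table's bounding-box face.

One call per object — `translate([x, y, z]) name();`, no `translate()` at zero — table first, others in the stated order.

table();
translate([358, 608, 0]) stool();
translate([-381, 131, 0]) stool();
translate([1097, 131, 0]) stool();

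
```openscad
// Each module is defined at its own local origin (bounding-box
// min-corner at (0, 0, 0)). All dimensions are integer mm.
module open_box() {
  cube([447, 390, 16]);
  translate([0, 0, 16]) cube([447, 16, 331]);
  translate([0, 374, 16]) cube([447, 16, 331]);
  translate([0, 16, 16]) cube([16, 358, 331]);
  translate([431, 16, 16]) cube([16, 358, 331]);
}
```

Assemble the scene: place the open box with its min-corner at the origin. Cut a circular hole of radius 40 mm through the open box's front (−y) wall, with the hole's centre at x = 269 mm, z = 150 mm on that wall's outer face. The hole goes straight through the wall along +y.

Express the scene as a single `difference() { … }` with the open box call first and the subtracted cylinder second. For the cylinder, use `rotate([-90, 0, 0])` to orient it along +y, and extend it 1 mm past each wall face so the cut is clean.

difference() {
  open_box();
  translate([269, -1, 150]) rotate([-90, 0, 0]) cylinder(h = 18, r = 40);
}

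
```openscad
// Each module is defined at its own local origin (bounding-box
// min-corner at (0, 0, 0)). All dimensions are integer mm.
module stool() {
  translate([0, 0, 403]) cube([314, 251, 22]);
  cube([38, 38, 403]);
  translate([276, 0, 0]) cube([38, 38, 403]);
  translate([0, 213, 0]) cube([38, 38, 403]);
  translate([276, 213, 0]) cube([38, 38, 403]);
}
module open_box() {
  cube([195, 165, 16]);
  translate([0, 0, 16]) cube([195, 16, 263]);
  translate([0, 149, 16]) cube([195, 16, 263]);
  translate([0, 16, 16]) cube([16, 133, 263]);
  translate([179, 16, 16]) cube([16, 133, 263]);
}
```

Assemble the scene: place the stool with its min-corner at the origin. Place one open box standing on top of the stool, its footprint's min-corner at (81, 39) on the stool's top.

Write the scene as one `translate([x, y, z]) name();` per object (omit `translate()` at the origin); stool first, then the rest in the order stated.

stool();
translate([81, 39, 425]) open_box();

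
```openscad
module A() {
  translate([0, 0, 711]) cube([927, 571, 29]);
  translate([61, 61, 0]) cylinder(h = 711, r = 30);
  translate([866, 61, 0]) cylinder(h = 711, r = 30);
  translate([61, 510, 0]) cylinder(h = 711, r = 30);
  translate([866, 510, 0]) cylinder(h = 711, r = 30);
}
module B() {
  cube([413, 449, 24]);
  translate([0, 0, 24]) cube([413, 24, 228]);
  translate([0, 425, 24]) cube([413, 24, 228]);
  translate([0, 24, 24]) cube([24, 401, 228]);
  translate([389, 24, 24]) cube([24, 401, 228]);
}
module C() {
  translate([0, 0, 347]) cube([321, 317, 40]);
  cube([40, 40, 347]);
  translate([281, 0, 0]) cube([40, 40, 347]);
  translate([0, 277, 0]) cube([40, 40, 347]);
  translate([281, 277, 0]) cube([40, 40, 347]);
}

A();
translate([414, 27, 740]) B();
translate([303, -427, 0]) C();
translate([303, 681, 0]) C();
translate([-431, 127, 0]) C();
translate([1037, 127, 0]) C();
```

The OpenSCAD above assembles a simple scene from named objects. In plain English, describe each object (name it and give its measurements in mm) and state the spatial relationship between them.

A is a table with a 927×571 mm rectangular top, 29 mm thick, top surface at z = 740 mm, supported by four round legs of 60 mm diameter, each leg's bounding box inset 31 mm from the nearest pair of top edges, running from the floor.

B is an open-topped rectangular box: outside dimensions 413×449×252 mm, with a uniform wall and base thickness of 24 mm. The base is a full 413×449 slab on the floor; four walls sit on top of the base. The front and back walls (the −y and +y sides) span the full width; the two side walls fit between them.

C is a four-legged stool. The seat is a 321×317×40 mm slab whose top surface is at z = 387 mm; four square legs, each 40×40 mm in cross-section, run from the floor (z = 0) to the underside of the seat, each flush with a corner of the seat.

The open box is on top of the table. Four stools sit around the table at the −y, +y, −x, +x sides.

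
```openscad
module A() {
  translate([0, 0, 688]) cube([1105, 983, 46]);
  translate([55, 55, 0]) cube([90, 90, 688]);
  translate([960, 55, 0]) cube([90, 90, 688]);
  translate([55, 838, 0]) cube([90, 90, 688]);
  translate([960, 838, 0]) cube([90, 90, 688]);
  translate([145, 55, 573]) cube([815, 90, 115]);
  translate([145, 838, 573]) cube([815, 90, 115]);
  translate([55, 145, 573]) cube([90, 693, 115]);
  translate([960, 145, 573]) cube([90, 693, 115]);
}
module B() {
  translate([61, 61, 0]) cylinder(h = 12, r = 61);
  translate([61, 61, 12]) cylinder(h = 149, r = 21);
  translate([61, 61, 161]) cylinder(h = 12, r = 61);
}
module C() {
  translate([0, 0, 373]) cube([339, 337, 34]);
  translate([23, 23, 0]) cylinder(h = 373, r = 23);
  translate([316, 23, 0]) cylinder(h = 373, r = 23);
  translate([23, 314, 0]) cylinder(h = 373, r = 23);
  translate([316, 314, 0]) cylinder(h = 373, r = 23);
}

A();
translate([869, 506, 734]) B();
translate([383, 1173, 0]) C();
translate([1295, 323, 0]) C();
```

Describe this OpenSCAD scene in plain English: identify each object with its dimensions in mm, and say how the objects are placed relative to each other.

A is a table with a 1105×983 mm rectangular top, 46 mm thick, top surface at z = 734 mm, supported by four 90×90 mm square legs, each inset 55 mm from the nearest pair of top edges, running from the floor. Four apron rails, 90 mm thick and 115 mm tall, run between adjacent legs with their top edges flush with the underside of the top and their outer faces flush with the legs' outer faces.

B is a spool: two coaxial disc flanges of radius 61 mm and thickness 12 mm, joined by a core cylinder of radius 21 mm and height 149 mm. The lower flange rests on z = 0 and the three cylinders share a vertical axis.

C is a simple wooden stool: a rectangular seat 339 mm (x) by 337 mm (y), 34 mm thick, top face at z = 407 mm, on four round legs, each 46 mm in diameter. The legs rest on z = 0, each leg's axis is inset half a diameter from the nearest pair of seat edges (so the leg's bounding box is flush with the corner).

The spool is on top of the table. Two stools sit around the table at the +y, +x sides.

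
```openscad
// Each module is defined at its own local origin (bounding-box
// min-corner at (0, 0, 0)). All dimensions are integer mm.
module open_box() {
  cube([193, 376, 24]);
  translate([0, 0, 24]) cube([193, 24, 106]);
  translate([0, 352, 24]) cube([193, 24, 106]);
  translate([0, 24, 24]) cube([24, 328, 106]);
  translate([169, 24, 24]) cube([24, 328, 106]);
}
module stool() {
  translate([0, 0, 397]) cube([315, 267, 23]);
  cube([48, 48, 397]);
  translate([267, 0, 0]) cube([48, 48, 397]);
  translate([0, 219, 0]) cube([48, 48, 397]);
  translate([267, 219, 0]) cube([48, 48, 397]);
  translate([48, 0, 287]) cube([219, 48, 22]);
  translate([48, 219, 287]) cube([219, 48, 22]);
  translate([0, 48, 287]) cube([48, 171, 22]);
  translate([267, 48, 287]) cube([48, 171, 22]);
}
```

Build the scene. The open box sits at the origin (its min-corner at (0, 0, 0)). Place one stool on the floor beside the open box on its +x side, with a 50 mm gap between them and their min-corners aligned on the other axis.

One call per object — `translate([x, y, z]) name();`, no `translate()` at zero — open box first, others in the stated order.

open_box();
translate([243, 0, 0]) stool();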